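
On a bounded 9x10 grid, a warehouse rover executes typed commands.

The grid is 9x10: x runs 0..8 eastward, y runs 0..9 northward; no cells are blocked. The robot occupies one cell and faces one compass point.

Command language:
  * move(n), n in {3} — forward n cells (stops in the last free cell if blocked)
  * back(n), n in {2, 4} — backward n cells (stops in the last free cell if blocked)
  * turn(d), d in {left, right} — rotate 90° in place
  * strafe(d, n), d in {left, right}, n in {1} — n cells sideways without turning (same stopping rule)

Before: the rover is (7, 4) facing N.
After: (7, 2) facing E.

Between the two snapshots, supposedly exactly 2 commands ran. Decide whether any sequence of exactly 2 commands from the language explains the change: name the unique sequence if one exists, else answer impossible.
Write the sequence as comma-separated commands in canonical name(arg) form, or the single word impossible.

back(2), turn(right)

key: running turn(right) before back(2) would end elsewhere — order is forced
begin: (7, 4) facing N
[1] after back(2): (7, 2) facing N
[2] after turn(right): (7, 2) facing E
uniquely the one of 49 2-step routes that fits.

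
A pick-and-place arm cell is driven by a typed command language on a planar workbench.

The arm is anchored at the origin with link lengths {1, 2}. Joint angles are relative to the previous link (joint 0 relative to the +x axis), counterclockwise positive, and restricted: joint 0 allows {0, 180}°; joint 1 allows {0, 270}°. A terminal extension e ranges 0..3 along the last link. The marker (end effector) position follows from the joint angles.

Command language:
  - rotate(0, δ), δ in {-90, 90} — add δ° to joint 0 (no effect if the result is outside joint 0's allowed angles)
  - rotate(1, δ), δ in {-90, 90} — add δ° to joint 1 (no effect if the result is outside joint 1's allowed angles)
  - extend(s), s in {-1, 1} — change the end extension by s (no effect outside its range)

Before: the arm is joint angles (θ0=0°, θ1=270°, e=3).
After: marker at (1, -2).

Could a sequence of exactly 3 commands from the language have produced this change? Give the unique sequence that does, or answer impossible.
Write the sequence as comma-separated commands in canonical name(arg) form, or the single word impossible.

extend(-1), extend(-1), extend(-1)

start: joint angles (θ0=0°, θ1=270°, e=3)
t=1 extend(-1) ⇒ joint angles (θ0=0°, θ1=270°, e=2)
t=2 extend(-1) ⇒ joint angles (θ0=0°, θ1=270°, e=1)
t=3 extend(-1) ⇒ joint angles (θ0=0°, θ1=270°, e=0)
no rival 3-sequence matches.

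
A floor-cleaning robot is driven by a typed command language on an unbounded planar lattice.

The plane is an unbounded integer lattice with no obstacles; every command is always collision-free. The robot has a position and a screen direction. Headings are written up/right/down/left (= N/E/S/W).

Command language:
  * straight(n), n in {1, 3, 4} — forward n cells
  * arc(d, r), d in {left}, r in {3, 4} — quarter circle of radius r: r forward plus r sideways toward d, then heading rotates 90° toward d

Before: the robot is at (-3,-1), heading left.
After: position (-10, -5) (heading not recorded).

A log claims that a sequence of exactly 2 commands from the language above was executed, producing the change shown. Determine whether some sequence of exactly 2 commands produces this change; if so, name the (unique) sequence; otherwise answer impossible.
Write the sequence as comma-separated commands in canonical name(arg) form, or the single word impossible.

key: running arc(left, 4) before straight(3) would end elsewhere — order is forced
t0: at (-3,-1), heading left
1. straight(3) → at (-6,-1), heading left
2. arc(left, 4) → at (-10,-5), heading down
all 25 alternatives checked — unique.

straight(3), arc(left, 4)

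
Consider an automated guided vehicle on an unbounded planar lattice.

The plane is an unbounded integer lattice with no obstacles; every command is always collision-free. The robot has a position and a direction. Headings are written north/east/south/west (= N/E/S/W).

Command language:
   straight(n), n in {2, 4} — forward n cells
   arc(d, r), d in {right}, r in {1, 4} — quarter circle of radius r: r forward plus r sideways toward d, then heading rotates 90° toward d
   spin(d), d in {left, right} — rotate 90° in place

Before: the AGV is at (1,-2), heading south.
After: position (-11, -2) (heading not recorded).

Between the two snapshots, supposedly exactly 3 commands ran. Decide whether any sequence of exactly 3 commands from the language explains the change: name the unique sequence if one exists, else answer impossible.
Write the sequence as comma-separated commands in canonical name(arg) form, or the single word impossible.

arc(right, 4), straight(4), arc(right, 4)

t0: at (1,-2), heading south
t=1 arc(right, 4) ⇒ at (-3,-6), heading west
t=2 straight(4) ⇒ at (-7,-6), heading west
t=3 arc(right, 4) ⇒ at (-11,-2), heading north
no rival 3-sequence matches.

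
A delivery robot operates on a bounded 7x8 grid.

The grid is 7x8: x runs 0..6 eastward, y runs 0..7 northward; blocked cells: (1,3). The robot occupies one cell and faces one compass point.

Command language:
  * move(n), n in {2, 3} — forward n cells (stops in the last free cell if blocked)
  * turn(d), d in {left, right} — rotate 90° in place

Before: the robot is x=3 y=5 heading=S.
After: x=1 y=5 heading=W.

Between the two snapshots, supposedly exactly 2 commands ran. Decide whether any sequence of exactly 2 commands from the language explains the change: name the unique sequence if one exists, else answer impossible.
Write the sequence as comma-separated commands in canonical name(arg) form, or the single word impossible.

key: position moved to (1,5) AND the heading swung to W — translation plus rotation needed
begin: x=3 y=5 heading=S
step 1 (turn(right)): x=3 y=5 heading=W
step 2 (move(2)): x=1 y=5 heading=W
uniquely the one of 16 2-step routes that fits.

turn(right), move(2)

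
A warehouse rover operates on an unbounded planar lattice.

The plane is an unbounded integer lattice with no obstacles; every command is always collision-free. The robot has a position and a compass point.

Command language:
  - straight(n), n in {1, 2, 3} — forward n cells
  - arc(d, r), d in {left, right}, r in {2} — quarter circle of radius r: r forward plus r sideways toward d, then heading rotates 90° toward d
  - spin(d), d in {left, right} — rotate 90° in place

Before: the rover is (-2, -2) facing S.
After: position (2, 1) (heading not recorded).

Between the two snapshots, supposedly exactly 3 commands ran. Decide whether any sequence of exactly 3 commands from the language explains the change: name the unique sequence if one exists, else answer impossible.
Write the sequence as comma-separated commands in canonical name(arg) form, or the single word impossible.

key: order matters: swapping arc(left, 2) and straight(3) lands elsewhere
start: (-2, -2) facing S
[1] after arc(left, 2): (0, -4) facing E
[2] after arc(left, 2): (2, -2) facing N
[3] after straight(3): (2, 1) facing N
no other 3-command option fits: unique.

arc(left, 2), arc(left, 2), straight(3)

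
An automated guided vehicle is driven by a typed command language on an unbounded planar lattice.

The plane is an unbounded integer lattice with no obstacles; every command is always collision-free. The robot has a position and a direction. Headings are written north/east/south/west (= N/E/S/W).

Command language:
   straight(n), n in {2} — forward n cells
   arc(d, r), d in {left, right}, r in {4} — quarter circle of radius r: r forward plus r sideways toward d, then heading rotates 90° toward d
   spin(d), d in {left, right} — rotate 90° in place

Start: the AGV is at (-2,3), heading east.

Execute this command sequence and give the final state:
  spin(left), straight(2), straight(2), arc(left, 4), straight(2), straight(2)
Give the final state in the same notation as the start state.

from: at (-2,3), heading east
[1] after spin(left): at (-2,3), heading north
[2] after straight(2): at (-2,5), heading north
[3] after straight(2): at (-2,7), heading north
[4] after arc(left, 4): at (-6,11), heading west
[5] after straight(2): at (-8,11), heading west
[6] after straight(2): at (-10,11), heading west

at (-10,11), heading west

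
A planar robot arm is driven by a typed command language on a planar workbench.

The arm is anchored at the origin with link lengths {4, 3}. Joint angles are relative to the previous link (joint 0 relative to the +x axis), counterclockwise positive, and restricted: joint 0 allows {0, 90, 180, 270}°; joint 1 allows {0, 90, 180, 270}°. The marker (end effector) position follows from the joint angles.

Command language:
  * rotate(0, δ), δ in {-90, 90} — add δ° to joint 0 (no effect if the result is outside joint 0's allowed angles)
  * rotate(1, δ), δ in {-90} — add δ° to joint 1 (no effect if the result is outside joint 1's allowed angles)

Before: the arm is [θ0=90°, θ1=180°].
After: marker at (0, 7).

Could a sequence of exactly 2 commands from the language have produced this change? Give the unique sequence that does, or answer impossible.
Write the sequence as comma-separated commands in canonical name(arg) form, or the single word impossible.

begin: [θ0=90°, θ1=180°]
step 1 (rotate(1, -90)): [θ0=90°, θ1=90°]
step 2 (rotate(1, -90)): [θ0=90°, θ1=0°]
uniquely the one of 9 2-step routes that fits.

rotate(1, -90), rotate(1, -90)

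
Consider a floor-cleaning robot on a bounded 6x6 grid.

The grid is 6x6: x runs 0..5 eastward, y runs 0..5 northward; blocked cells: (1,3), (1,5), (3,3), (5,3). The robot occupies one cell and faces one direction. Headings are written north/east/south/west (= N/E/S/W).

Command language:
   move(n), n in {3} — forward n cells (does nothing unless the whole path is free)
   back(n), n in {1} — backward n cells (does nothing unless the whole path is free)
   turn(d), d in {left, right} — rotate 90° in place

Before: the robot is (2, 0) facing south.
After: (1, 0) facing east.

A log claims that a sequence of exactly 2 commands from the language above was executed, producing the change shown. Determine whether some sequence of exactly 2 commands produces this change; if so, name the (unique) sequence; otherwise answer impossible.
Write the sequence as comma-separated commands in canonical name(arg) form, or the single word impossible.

key: position moved to (1,0) AND the heading swung to E — translation plus rotation needed
t0: (2, 0) facing south
1. turn(left) → (2, 0) facing east
2. back(1) → (1, 0) facing east
uniquely the one of 16 2-step routes that fits.

turn(left), back(1)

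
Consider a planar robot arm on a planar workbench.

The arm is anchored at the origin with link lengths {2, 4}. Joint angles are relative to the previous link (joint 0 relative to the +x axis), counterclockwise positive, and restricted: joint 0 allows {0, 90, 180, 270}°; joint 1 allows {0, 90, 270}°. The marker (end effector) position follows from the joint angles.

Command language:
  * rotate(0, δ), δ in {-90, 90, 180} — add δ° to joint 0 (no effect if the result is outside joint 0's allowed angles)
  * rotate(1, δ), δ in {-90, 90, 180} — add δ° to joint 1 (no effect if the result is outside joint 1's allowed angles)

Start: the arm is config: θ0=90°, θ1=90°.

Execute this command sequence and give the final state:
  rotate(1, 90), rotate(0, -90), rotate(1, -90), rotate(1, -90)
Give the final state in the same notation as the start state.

start: config: θ0=90°, θ1=90°
[1] after rotate(1, 90): config: θ0=90°, θ1=90°
[2] after rotate(0, -90): config: θ0=0°, θ1=90°
[3] after rotate(1, -90): config: θ0=0°, θ1=0°
[4] after rotate(1, -90): config: θ0=0°, θ1=270°

config: θ0=0°, θ1=270°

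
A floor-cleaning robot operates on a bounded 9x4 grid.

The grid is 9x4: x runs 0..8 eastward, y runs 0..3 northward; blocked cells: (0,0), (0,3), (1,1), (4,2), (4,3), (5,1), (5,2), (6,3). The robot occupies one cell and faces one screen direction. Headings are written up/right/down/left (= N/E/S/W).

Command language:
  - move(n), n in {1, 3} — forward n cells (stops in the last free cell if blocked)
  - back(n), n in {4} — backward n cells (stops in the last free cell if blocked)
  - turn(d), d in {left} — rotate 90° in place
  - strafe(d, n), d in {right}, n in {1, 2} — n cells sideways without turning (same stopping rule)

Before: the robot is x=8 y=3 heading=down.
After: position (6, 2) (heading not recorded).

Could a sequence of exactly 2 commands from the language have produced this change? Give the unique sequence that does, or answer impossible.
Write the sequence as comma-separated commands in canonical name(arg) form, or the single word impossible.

move(1), strafe(right, 2)

key: running strafe(right, 2) before move(1) would end elsewhere — order is forced
begin: x=8 y=3 heading=down
1. move(1) → x=8 y=2 heading=down
2. strafe(right, 2) → x=6 y=2 heading=down
all 36 alternatives checked — unique.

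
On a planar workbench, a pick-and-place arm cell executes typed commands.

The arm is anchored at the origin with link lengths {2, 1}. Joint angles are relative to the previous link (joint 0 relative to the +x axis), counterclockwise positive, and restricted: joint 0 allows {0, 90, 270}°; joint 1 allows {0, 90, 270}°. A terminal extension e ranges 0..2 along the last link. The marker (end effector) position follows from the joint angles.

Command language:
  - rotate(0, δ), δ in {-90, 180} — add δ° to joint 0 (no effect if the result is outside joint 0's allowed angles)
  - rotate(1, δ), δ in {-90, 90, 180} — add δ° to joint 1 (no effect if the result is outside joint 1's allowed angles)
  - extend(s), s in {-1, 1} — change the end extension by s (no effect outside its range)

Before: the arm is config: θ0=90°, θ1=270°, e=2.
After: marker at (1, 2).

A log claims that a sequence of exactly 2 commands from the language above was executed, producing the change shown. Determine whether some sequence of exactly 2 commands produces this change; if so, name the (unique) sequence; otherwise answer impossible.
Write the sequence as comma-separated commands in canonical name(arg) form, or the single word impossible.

extend(-1), extend(-1)

begin: config: θ0=90°, θ1=270°, e=2
1. extend(-1) → config: θ0=90°, θ1=270°, e=1
2. extend(-1) → config: θ0=90°, θ1=270°, e=0
no rival 2-sequence matches.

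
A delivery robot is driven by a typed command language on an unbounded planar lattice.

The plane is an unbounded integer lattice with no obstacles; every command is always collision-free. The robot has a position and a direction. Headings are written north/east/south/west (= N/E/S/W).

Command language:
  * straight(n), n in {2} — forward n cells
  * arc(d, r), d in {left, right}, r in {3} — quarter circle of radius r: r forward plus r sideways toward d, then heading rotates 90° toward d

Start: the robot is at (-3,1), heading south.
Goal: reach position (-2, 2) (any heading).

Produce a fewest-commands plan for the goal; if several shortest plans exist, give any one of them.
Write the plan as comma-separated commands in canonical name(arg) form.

t0: at (-3,1), heading south
[1] after straight(2): at (-3,-1), heading south
[2] after arc(left, 3): at (0,-4), heading east
[3] after arc(left, 3): at (3,-1), heading north
[4] after arc(left, 3): at (0,2), heading west
[5] after straight(2): at (-2,2), heading west
shorter routes all fall short; 5 is best.

straight(2), arc(left, 3), arc(left, 3), arc(left, 3), straight(2)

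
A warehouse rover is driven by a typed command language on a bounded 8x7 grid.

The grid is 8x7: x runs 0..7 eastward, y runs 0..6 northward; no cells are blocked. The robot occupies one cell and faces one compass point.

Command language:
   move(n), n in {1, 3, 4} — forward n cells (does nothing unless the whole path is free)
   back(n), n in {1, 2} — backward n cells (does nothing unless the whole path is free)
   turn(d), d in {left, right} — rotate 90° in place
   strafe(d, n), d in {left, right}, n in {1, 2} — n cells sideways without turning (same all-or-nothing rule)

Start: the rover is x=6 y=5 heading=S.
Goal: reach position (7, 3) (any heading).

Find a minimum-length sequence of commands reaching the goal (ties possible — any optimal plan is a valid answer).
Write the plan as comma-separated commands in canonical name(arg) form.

back(1), move(3), strafe(left, 1)

t0: x=6 y=5 heading=S
t=1 back(1) ⇒ x=6 y=6 heading=S
t=2 move(3) ⇒ x=6 y=3 heading=S
t=3 strafe(left, 1) ⇒ x=7 y=3 heading=S
minimal: 3 command(s), checked below 3.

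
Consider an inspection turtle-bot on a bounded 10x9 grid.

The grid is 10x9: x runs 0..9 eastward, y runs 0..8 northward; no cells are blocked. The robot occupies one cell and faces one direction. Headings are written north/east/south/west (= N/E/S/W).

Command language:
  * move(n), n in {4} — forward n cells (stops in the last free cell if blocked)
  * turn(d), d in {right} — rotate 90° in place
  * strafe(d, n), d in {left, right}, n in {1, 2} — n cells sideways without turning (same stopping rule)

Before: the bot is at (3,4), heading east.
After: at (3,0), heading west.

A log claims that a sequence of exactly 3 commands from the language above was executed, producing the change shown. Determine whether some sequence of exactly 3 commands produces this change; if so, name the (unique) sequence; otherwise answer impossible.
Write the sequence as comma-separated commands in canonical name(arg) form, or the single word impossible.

key: cell and facing (now W) both changed — the 3 commands mix motion and turning
t0: at (3,4), heading east
t=1 turn(right) ⇒ at (3,4), heading south
t=2 move(4) ⇒ at (3,0), heading south
t=3 turn(right) ⇒ at (3,0), heading west
all 216 alternatives checked — unique.

turn(right), move(4), turn(right)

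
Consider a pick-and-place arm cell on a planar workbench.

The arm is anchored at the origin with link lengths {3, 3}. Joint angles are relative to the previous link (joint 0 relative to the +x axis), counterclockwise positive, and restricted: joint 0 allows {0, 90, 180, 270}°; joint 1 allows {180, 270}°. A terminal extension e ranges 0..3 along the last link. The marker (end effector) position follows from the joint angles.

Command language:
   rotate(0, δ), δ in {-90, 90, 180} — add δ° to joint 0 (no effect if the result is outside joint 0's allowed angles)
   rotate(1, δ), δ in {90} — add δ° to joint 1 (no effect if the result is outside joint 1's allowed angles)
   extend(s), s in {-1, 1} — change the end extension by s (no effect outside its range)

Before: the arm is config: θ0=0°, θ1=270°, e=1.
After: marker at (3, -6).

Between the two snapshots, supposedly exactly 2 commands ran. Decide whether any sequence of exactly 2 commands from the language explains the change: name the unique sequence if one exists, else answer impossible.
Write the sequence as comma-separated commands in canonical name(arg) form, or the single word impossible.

start: config: θ0=0°, θ1=270°, e=1
step 1 (extend(1)): config: θ0=0°, θ1=270°, e=2
step 2 (extend(1)): config: θ0=0°, θ1=270°, e=3
no rival 2-sequence matches.

extend(1), extend(1)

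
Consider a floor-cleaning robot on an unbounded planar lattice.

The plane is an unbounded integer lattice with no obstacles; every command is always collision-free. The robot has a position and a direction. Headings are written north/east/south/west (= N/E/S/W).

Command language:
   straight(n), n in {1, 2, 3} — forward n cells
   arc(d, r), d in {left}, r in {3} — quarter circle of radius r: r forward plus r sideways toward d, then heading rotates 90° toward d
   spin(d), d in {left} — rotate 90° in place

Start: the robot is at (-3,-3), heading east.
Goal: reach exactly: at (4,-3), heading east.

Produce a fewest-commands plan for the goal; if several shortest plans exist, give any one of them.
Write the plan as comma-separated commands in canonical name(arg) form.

start: at (-3,-3), heading east
t=1 straight(3) ⇒ at (0,-3), heading east
t=2 straight(3) ⇒ at (3,-3), heading east
t=3 straight(1) ⇒ at (4,-3), heading east
shorter routes all fall short; 3 is best.

straight(3), straight(3), straight(1)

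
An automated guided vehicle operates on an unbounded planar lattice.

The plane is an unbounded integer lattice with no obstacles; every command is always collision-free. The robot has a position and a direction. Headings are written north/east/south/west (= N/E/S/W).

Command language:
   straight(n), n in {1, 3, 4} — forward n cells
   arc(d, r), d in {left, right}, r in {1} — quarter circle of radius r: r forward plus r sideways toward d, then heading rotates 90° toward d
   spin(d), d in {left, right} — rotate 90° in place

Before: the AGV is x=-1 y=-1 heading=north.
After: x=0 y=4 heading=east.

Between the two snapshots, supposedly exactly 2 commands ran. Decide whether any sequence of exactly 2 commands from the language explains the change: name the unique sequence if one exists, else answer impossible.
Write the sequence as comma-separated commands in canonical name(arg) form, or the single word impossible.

key: running arc(right, 1) before straight(4) would end elsewhere — order is forced
from: x=-1 y=-1 heading=north
[1] after straight(4): x=-1 y=3 heading=north
[2] after arc(right, 1): x=0 y=4 heading=east
all 49 alternatives checked — unique.

straight(4), arc(right, 1)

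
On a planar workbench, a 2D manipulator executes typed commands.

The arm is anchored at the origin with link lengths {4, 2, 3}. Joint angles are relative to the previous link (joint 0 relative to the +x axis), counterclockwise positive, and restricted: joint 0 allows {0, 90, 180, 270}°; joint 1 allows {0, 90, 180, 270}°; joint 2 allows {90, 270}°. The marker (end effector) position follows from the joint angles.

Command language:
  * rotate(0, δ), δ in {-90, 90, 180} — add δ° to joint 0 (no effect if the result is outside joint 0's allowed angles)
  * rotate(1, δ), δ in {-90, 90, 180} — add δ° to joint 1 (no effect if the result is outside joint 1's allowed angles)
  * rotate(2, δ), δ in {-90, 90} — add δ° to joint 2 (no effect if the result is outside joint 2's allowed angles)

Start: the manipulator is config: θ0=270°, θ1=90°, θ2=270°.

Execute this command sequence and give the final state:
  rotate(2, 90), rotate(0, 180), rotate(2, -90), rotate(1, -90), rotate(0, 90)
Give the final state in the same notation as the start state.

config: θ0=180°, θ1=0°, θ2=270°

from: config: θ0=270°, θ1=90°, θ2=270°
t=1 rotate(2, 90) ⇒ config: θ0=270°, θ1=90°, θ2=270°
t=2 rotate(0, 180) ⇒ config: θ0=90°, θ1=90°, θ2=270°
t=3 rotate(2, -90) ⇒ config: θ0=90°, θ1=90°, θ2=270°
t=4 rotate(1, -90) ⇒ config: θ0=90°, θ1=0°, θ2=270°
t=5 rotate(0, 90) ⇒ config: θ0=180°, θ1=0°, θ2=270°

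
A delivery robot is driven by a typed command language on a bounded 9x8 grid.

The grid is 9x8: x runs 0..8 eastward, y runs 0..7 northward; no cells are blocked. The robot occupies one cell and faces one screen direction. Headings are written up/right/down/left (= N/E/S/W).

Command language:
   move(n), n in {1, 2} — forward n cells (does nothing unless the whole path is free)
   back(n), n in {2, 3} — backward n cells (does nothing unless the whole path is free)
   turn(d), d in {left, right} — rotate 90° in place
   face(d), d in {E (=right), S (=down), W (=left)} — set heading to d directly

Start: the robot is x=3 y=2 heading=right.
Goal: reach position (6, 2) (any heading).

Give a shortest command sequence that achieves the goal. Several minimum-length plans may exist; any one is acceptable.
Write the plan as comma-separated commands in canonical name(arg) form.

move(2), move(1)

start: x=3 y=2 heading=right
t=1 move(2) ⇒ x=5 y=2 heading=right
t=2 move(1) ⇒ x=6 y=2 heading=right
no 1-step plan works, so 2 is optimal.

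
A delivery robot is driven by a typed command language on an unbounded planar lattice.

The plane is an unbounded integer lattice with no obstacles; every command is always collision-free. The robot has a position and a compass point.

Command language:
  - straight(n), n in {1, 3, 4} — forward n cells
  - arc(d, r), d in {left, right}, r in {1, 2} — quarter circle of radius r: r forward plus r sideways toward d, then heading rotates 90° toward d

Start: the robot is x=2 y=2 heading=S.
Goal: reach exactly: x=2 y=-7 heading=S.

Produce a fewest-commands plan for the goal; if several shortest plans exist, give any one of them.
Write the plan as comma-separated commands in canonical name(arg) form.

begin: x=2 y=2 heading=S
[1] after straight(4): x=2 y=-2 heading=S
[2] after straight(4): x=2 y=-6 heading=S
[3] after straight(1): x=2 y=-7 heading=S
shorter routes all fall short; 3 is best.

straight(4), straight(4), straight(1)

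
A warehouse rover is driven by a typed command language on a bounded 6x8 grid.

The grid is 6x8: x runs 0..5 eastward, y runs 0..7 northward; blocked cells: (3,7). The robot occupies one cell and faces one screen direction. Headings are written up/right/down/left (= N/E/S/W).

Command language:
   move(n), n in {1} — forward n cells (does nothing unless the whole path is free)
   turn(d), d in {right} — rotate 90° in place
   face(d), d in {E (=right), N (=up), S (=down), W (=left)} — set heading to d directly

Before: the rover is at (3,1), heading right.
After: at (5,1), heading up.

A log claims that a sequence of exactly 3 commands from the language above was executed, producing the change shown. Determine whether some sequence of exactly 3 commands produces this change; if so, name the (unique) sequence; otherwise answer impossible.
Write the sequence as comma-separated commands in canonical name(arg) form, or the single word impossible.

move(1), move(1), face(N)

key: order matters: swapping move(1) and face(N) lands elsewhere
from: at (3,1), heading right
[1] after move(1): at (4,1), heading right
[2] after move(1): at (5,1), heading right
[3] after face(N): at (5,1), heading up
no other 3-command option fits: unique.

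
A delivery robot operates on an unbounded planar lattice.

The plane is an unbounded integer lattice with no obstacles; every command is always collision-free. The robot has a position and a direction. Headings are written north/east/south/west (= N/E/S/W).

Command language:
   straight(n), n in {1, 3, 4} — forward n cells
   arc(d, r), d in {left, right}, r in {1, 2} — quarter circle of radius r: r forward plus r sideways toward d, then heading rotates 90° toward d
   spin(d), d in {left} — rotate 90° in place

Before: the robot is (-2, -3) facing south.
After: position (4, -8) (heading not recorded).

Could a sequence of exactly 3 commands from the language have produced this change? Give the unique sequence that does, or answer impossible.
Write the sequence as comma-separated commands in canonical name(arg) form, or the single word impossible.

straight(3), arc(left, 2), straight(4)

key: running straight(4) before straight(3) would end elsewhere — order is forced
initial: (-2, -3) facing south
1. straight(3) → (-2, -6) facing south
2. arc(left, 2) → (0, -8) facing east
3. straight(4) → (4, -8) facing east
no other 3-command option fits: unique.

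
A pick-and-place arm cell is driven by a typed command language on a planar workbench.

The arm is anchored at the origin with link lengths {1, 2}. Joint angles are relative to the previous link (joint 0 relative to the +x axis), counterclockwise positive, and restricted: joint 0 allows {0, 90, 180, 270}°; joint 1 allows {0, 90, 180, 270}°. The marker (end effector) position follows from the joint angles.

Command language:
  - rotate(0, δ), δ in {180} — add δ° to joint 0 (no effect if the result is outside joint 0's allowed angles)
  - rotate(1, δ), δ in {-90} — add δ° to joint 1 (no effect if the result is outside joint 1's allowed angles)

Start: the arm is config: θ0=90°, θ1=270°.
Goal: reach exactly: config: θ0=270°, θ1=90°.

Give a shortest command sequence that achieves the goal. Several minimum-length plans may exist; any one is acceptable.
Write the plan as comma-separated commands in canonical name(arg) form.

t0: config: θ0=90°, θ1=270°
step 1 (rotate(1, -90)): config: θ0=90°, θ1=180°
step 2 (rotate(1, -90)): config: θ0=90°, θ1=90°
step 3 (rotate(0, 180)): config: θ0=270°, θ1=90°
no 2-step plan works, so 3 is optimal.

rotate(1, -90), rotate(1, -90), rotate(0, 180)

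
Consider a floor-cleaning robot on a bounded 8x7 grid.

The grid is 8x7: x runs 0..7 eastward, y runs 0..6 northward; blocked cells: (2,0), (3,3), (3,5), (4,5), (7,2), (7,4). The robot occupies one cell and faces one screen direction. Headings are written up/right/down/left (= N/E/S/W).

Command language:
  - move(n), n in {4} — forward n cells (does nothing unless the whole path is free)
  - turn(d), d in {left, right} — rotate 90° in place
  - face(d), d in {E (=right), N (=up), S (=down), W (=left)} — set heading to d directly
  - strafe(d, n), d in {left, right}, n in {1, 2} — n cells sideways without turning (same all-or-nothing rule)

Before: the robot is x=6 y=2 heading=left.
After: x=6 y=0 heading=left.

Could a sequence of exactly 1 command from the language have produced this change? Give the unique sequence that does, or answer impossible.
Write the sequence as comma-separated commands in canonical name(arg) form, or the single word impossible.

key: heading stays W — the single command does not turn
initial: x=6 y=2 heading=left
step 1 (strafe(left, 2)): x=6 y=0 heading=left
no rival 1-sequence matches.

strafe(left, 2)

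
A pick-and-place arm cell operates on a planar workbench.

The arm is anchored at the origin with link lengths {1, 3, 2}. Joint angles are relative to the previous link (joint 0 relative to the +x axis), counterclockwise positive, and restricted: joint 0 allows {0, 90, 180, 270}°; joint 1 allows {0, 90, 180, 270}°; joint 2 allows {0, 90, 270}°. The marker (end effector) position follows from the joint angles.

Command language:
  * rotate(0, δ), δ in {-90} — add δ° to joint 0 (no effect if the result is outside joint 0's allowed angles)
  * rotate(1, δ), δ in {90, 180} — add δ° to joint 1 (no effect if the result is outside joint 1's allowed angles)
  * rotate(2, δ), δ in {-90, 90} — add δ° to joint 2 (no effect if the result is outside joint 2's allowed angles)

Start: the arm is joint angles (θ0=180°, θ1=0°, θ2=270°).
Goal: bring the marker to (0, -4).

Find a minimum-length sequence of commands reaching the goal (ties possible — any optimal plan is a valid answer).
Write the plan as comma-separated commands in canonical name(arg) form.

from: joint angles (θ0=180°, θ1=0°, θ2=270°)
1. rotate(0, -90) → joint angles (θ0=90°, θ1=0°, θ2=270°)
2. rotate(1, 180) → joint angles (θ0=90°, θ1=180°, θ2=270°)
3. rotate(2, 90) → joint angles (θ0=90°, θ1=180°, θ2=0°)
shorter routes all fall short; 3 is best.

rotate(0, -90), rotate(1, 180), rotate(2, 90)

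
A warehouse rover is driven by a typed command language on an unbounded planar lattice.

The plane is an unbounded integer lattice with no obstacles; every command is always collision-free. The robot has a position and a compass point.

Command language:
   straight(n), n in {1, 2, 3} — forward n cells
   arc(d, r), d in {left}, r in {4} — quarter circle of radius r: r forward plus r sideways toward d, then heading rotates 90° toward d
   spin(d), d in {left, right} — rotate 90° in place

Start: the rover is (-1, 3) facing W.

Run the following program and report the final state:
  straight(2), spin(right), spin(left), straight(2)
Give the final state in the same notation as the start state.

from: (-1, 3) facing W
[1] after straight(2): (-3, 3) facing W
[2] after spin(right): (-3, 3) facing N
[3] after spin(left): (-3, 3) facing W
[4] after straight(2): (-5, 3) facing W

(-5, 3) facing W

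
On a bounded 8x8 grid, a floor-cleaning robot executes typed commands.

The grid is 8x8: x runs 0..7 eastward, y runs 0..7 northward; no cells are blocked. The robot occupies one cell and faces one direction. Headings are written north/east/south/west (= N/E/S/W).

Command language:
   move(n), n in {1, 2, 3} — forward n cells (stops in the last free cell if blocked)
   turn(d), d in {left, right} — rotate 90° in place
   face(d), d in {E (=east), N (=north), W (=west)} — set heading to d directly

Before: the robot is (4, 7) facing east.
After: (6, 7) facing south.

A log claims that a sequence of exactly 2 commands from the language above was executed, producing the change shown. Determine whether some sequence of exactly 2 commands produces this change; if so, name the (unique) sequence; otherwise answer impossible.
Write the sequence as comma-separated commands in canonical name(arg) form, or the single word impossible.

key: cell and facing (now S) both changed — the 2 commands mix motion and turning
t0: (4, 7) facing east
t=1 move(2) ⇒ (6, 7) facing east
t=2 turn(right) ⇒ (6, 7) facing south
no rival 2-sequence matches.

move(2), turn(right)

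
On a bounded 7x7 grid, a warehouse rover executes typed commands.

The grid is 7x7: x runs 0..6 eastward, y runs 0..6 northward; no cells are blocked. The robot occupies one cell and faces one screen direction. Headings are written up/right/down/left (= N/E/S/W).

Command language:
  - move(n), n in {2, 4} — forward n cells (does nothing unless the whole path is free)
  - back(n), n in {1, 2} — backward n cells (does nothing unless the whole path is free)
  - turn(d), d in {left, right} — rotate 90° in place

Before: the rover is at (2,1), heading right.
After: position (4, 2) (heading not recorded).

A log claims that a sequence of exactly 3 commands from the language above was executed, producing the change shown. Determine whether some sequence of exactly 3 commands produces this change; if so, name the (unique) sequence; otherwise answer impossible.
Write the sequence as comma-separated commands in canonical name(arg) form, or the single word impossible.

key: order matters: swapping move(2) and back(1) lands elsewhere
from: at (2,1), heading right
[1] after move(2): at (4,1), heading right
[2] after turn(right): at (4,1), heading down
[3] after back(1): at (4,2), heading down
no other 3-command option fits: unique.

move(2), turn(right), back(1)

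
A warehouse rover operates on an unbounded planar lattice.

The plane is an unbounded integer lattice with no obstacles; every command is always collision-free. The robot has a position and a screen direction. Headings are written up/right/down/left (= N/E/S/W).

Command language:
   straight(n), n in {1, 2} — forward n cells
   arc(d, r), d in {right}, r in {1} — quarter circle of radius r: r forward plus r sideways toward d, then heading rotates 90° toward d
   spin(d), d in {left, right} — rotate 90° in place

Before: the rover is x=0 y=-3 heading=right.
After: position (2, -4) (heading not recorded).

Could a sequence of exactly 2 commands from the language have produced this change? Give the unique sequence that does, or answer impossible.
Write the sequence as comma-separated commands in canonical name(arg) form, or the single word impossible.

key: running arc(right, 1) before straight(1) would end elsewhere — order is forced
initial: x=0 y=-3 heading=right
1. straight(1) → x=1 y=-3 heading=right
2. arc(right, 1) → x=2 y=-4 heading=down
uniquely the one of 25 2-step routes that fits.

straight(1), arc(right, 1)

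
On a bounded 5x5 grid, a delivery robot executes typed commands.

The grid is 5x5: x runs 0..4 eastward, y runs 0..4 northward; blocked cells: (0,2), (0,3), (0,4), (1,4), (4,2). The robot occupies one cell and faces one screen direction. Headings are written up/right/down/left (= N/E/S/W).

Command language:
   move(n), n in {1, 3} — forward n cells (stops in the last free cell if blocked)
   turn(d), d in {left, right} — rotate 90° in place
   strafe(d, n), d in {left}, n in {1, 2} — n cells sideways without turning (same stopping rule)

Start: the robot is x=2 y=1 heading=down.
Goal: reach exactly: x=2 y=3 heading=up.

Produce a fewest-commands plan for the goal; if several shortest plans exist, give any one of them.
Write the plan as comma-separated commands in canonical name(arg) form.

turn(left), strafe(left, 2), turn(left)

begin: x=2 y=1 heading=down
t=1 turn(left) ⇒ x=2 y=1 heading=right
t=2 strafe(left, 2) ⇒ x=2 y=3 heading=right
t=3 turn(left) ⇒ x=2 y=3 heading=up
minimal: 3 command(s), checked below 3.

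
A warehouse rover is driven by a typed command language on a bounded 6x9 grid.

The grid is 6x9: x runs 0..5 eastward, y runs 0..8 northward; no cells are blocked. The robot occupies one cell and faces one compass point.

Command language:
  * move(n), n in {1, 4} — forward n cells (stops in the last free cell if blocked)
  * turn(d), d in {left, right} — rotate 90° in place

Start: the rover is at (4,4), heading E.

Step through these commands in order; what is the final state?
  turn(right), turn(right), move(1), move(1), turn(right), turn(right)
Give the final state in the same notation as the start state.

from: at (4,4), heading E
1. turn(right) → at (4,4), heading S
2. turn(right) → at (4,4), heading W
3. move(1) → at (3,4), heading W
4. move(1) → at (2,4), heading W
5. turn(right) → at (2,4), heading N
6. turn(right) → at (2,4), heading E

at (2,4), heading E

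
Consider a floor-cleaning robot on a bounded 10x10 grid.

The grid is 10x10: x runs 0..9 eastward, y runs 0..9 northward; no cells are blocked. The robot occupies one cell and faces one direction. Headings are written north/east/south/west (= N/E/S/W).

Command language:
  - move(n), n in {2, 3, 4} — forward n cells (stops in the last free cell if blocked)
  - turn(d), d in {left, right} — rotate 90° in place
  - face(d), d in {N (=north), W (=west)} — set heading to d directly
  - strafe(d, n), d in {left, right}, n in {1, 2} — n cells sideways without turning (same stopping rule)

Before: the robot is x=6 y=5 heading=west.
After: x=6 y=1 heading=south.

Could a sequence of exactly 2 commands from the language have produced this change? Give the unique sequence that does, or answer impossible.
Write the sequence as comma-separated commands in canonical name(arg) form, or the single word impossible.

key: running move(4) before turn(left) would end elsewhere — order is forced
t0: x=6 y=5 heading=west
t=1 turn(left) ⇒ x=6 y=5 heading=south
t=2 move(4) ⇒ x=6 y=1 heading=south
all 121 alternatives checked — unique.

turn(left), move(4)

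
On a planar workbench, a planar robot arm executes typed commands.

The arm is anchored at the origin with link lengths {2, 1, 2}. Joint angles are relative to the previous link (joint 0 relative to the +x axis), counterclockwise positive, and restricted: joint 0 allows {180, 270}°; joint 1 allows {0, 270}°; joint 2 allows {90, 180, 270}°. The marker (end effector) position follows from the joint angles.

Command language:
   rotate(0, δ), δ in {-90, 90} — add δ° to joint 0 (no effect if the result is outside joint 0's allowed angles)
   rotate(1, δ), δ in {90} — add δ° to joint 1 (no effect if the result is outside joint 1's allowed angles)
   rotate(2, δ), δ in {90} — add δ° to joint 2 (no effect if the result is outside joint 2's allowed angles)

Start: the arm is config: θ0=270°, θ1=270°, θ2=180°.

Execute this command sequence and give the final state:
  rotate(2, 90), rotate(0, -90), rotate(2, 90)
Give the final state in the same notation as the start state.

initial: config: θ0=270°, θ1=270°, θ2=180°
1. rotate(2, 90) → config: θ0=270°, θ1=270°, θ2=270°
2. rotate(0, -90) → config: θ0=180°, θ1=270°, θ2=270°
3. rotate(2, 90) → config: θ0=180°, θ1=270°, θ2=270°

config: θ0=180°, θ1=270°, θ2=270°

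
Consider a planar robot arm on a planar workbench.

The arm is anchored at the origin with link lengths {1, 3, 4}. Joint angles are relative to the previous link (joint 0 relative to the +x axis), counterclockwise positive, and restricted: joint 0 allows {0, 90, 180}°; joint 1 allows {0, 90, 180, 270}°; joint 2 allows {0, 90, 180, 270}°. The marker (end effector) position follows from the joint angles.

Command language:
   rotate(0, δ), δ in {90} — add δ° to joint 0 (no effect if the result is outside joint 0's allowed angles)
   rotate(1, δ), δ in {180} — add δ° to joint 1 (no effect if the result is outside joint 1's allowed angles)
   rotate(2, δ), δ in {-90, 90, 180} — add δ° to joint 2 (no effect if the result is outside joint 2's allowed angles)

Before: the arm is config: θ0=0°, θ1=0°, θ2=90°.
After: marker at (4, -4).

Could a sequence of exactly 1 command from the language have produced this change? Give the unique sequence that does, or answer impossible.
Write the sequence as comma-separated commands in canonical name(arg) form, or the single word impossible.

start: config: θ0=0°, θ1=0°, θ2=90°
t=1 rotate(2, 180) ⇒ config: θ0=0°, θ1=0°, θ2=270°
uniquely the one of 5 1-step routes that fits.

rotate(2, 180)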